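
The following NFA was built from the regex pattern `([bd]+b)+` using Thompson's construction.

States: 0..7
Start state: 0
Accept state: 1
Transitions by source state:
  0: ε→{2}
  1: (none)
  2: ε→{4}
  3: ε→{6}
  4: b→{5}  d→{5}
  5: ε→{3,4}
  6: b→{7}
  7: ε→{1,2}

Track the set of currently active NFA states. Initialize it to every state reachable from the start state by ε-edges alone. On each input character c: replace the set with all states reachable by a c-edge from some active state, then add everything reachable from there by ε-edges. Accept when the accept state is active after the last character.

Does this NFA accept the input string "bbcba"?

Answer: REJECT

Steps:
initial (ε-close {0}): {0,2,4}
'b' @ 1: {3,4,5,6}
'b' @ 2: {1,2,3,4,5,6,7}  (accept∈set)
'c' @ 3: {}  — state set empty
rest 'ba' ignored (set empty)
after full input: {}  (accept=1 not in)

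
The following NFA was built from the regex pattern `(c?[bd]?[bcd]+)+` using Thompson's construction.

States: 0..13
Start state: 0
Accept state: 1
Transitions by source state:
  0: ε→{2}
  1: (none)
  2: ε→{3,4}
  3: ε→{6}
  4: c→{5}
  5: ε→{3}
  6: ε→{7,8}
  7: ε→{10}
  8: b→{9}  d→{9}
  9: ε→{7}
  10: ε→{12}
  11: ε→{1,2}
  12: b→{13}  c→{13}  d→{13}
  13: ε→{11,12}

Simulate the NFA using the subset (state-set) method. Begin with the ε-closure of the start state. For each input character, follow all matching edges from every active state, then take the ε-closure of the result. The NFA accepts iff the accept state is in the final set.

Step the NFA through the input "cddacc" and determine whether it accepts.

Answer: REJECT

Steps:
start: ε-closure({0}) = {0,2,3,4,6,7,8,10,12}
'c' @ 1: {1,2,3,4,5,6,7,8,10,11,12,13}  (accept∈set)
'd' @ 2: {1,2,3,4,6,7,8,9,10,11,12,13}  (accept∈set)
'd' @ 3: {1,2,3,4,6,7,8,9,10,11,12,13}  (accept∈set)
'a' @ 4: {}  — dead — no transitions
rest 'cc' ignored (set empty)
end set {} — state 1 not in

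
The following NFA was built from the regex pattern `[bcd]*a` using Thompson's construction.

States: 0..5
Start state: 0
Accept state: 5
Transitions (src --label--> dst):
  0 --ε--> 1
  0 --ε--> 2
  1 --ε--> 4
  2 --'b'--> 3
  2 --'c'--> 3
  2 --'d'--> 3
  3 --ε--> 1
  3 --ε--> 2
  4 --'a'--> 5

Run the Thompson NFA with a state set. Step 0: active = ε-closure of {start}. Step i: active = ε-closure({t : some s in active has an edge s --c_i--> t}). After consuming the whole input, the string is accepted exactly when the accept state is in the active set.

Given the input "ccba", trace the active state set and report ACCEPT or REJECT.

initial (ε-close {0}): {0,1,2,4}
'c' @ 1: {1,2,3,4}
'c' @ 2: {1,2,3,4}
'b' @ 3: {1,2,3,4}
'a' @ 4: {5}  (accept∈set)
end set {5} — state 5 in

Answer: ACCEPT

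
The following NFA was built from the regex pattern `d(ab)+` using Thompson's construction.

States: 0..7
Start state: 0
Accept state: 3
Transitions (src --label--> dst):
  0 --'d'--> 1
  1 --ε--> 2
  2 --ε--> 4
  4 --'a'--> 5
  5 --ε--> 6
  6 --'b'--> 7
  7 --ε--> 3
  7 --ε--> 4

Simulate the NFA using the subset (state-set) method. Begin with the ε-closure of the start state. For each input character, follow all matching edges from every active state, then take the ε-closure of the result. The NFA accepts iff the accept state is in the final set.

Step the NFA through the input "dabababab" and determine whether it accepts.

S₀ = ε-closure({0}) = {0}
'd' @ 1: {1,2,4}
'a' @ 2: {5,6}
'b' @ 3: {3,4,7}  [accepting]
'a' @ 4: {5,6}
'b' @ 5: {3,4,7}  [accepting]
'a' @ 6: {5,6}
'b' @ 7: {3,4,7}  [accepting]
'a' @ 8: {5,6}
'b' @ 9: {3,4,7}  [accepting]
end set {3,4,7} — state 3 in

Answer: ACCEPT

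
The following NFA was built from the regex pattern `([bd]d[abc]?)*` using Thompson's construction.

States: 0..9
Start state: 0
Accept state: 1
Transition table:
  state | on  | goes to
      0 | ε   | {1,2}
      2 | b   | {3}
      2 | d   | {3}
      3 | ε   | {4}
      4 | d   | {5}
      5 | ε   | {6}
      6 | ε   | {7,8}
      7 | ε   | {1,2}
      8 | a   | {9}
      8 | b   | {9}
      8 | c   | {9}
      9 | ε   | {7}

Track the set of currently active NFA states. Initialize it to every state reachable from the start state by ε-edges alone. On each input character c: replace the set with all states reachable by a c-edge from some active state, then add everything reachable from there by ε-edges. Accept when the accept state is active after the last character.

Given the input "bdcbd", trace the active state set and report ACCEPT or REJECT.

S₀ = ε-closure({0}) = {0,1,2}
'b' @ 1: {3,4}
'd' @ 2: {1,2,5,6,7,8}  ✓accept
'c' @ 3: {1,2,7,9}  ✓accept
'b' @ 4: {3,4}
'd' @ 5: {1,2,5,6,7,8}  ✓accept
after full input: {1,2,5,6,7,8}  (accept=1 in)

Answer: ACCEPT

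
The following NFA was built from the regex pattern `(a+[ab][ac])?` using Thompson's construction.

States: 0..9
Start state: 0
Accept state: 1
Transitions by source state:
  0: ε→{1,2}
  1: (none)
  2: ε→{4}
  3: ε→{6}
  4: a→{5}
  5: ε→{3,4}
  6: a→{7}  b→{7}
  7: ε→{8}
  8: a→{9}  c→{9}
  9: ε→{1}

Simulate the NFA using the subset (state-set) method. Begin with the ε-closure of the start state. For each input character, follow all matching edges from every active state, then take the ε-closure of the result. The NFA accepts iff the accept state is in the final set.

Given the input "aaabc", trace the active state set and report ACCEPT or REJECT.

S₀ = ε-closure({0}) = {0,1,2,4}
'a' @ 1: {3,4,5,6}
'a' @ 2: {3,4,5,6,7,8}
'a' @ 3: {1,3,4,5,6,7,8,9}  ✓accept
'b' @ 4: {7,8}
'c' @ 5: {1,9}  ✓accept
after full input: {1,9}  (accept=1 in)

Answer: ACCEPT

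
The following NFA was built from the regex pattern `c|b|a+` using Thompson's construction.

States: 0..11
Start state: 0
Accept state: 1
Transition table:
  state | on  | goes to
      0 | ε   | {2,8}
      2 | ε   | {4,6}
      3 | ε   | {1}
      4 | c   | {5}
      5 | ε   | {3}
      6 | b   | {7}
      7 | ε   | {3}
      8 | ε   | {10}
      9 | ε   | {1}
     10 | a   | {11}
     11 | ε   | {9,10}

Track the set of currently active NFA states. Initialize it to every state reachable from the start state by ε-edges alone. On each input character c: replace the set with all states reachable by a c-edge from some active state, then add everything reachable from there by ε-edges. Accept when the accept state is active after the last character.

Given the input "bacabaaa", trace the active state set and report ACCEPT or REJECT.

Answer: REJECT

Steps:
S₀ = ε-closure({0}) = {0,2,4,6,8,10}
'b' @ 1: {1,3,7}  [accepting]
'a' @ 2: {}  — no active states
rest 'cabaaa' ignored (set empty)
after full input: {}  (accept=1 not in)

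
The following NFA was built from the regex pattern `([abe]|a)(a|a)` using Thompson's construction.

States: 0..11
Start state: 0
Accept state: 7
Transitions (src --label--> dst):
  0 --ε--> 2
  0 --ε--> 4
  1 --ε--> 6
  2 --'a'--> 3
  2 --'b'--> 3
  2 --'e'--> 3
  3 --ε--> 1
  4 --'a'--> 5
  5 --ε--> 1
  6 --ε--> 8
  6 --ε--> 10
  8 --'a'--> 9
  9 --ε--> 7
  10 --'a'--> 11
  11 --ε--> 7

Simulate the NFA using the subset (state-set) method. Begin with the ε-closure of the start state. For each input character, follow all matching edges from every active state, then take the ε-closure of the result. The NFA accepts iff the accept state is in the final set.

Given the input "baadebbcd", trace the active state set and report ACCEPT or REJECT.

Answer: REJECT

Steps:
start: ε-closure({0}) = {0,2,4}
'b' @ 1: {1,3,6,8,10}
'a' @ 2: {7,9,11}  [accepting]
'a' @ 3: {}  — no active states
rest 'debbcd' ignored (set empty)
final: {}; accept 7 not in set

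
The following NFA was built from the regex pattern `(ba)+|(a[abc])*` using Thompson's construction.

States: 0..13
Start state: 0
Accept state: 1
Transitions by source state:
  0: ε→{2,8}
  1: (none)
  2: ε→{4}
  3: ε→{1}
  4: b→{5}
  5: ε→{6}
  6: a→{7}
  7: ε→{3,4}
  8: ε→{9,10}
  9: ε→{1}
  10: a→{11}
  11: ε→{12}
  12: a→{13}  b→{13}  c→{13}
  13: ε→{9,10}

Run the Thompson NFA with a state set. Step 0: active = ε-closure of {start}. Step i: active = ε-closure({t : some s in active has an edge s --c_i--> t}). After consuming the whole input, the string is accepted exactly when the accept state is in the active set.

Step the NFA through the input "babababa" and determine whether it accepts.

Answer: ACCEPT

Derivation:
initial (ε-close {0}): {0,1,2,4,8,9,10}
'b' @ 1: {5,6}
'a' @ 2: {1,3,4,7}  (accept∈set)
'b' @ 3: {5,6}
'a' @ 4: {1,3,4,7}  (accept∈set)
'b' @ 5: {5,6}
'a' @ 6: {1,3,4,7}  (accept∈set)
'b' @ 7: {5,6}
'a' @ 8: {1,3,4,7}  (accept∈set)
after full input: {1,3,4,7}  (accept=1 in)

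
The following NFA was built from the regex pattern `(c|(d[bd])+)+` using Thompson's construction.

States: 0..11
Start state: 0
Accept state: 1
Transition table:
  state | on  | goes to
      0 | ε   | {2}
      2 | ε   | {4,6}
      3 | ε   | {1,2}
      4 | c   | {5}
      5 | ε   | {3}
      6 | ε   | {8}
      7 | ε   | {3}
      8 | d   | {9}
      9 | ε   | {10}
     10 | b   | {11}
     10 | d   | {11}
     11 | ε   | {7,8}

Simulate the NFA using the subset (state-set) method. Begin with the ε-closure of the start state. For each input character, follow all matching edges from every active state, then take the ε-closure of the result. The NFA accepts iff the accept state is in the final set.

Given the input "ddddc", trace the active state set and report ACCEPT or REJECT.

S₀ = ε-closure({0}) = {0,2,4,6,8}
'd' @ 1: {9,10}
'd' @ 2: {1,2,3,4,6,7,8,11}  ✓accept
'd' @ 3: {9,10}
'd' @ 4: {1,2,3,4,6,7,8,11}  ✓accept
'c' @ 5: {1,2,3,4,5,6,8}  ✓accept
after full input: {1,2,3,4,5,6,8}  (accept=1 in)

Answer: ACCEPT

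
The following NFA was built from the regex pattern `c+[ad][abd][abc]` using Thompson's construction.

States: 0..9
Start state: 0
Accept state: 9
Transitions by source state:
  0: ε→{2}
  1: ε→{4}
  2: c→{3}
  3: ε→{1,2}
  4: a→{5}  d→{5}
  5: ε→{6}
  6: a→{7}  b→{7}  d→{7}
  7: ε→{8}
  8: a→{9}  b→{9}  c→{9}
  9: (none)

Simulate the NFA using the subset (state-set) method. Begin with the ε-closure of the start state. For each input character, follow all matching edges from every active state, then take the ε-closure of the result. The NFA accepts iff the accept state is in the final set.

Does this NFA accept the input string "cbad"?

initial (ε-close {0}): {0,2}
'c' @ 1: {1,2,3,4}
'b' @ 2: {}  — state set empty
rest 'ad' ignored (set empty)
after full input: {}  (accept=9 not in)

Answer: REJECT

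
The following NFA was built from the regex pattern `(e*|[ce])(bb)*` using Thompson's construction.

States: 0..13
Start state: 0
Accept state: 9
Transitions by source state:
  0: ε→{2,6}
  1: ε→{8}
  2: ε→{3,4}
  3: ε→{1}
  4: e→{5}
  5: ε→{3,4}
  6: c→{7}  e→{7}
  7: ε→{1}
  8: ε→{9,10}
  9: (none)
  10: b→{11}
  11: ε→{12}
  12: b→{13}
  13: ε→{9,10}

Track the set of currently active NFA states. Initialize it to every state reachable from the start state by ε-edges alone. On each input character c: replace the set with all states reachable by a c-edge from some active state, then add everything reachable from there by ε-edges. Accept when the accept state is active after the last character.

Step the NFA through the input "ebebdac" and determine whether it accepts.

Answer: REJECT

Derivation:
initial (ε-close {0}): {0,1,2,3,4,6,8,9,10}
'e' @ 1: {1,3,4,5,7,8,9,10}  (accept∈set)
'b' @ 2: {11,12}
'e' @ 3: {}  — state set empty
rest 'bdac' ignored (set empty)
final: {}; accept 9 not in set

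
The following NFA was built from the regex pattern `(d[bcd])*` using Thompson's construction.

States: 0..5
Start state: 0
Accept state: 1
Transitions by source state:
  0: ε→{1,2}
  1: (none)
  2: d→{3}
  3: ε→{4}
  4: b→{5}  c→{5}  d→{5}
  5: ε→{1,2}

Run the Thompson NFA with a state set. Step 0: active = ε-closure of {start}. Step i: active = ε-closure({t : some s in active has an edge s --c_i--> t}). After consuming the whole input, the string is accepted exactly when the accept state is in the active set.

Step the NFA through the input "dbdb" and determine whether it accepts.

Answer: ACCEPT

Trace:
S₀ = ε-closure({0}) = {0,1,2}
'd' @ 1: {3,4}
'b' @ 2: {1,2,5}  (accept∈set)
'd' @ 3: {3,4}
'b' @ 4: {1,2,5}  (accept∈set)
after full input: {1,2,5}  (accept=1 in)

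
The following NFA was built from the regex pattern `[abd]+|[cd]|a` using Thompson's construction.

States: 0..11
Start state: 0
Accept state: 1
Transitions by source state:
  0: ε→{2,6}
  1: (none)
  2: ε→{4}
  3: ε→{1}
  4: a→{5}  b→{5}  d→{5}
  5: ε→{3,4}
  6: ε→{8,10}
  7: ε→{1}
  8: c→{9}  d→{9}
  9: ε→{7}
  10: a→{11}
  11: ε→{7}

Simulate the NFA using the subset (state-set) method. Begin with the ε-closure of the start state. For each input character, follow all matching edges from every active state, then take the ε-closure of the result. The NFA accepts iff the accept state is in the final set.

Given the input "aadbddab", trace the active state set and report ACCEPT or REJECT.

Answer: ACCEPT

Derivation:
initial (ε-close {0}): {0,2,4,6,8,10}
'a' @ 1: {1,3,4,5,7,11}  (accept∈set)
'a' @ 2: {1,3,4,5}  (accept∈set)
'd' @ 3: {1,3,4,5}  (accept∈set)
'b' @ 4: {1,3,4,5}  (accept∈set)
'd' @ 5: {1,3,4,5}  (accept∈set)
'd' @ 6: {1,3,4,5}  (accept∈set)
'a' @ 7: {1,3,4,5}  (accept∈set)
'b' @ 8: {1,3,4,5}  (accept∈set)
final: {1,3,4,5}; accept 1 in set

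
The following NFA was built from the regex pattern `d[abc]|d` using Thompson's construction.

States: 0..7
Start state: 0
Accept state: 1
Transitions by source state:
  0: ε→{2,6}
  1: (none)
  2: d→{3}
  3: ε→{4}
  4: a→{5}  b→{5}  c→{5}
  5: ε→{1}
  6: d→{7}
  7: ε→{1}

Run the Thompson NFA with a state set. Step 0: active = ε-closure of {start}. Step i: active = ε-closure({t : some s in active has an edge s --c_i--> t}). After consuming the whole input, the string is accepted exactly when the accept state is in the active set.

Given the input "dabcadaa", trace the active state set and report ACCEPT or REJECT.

initial (ε-close {0}): {0,2,6}
'd' @ 1: {1,3,4,7}  ✓accept
'a' @ 2: {1,5}  ✓accept
'b' @ 3: {}  — state set empty
rest 'cadaa' ignored (set empty)
end set {} — state 1 not in

Answer: REJECT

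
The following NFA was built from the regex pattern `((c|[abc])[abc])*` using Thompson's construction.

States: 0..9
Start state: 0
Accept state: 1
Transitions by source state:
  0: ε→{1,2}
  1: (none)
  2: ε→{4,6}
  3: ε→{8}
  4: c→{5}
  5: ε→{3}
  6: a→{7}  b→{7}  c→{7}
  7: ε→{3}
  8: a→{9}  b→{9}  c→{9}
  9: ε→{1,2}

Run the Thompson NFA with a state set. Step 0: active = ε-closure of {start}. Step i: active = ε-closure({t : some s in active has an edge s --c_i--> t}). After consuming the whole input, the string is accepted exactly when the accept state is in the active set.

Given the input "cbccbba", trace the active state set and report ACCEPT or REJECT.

S₀ = ε-closure({0}) = {0,1,2,4,6}
'c' @ 1: {3,5,7,8}
'b' @ 2: {1,2,4,6,9}  ✓accept
'c' @ 3: {3,5,7,8}
'c' @ 4: {1,2,4,6,9}  ✓accept
'b' @ 5: {3,7,8}
'b' @ 6: {1,2,4,6,9}  ✓accept
'a' @ 7: {3,7,8}
after full input: {3,7,8}  (accept=1 not in)

Answer: REJECT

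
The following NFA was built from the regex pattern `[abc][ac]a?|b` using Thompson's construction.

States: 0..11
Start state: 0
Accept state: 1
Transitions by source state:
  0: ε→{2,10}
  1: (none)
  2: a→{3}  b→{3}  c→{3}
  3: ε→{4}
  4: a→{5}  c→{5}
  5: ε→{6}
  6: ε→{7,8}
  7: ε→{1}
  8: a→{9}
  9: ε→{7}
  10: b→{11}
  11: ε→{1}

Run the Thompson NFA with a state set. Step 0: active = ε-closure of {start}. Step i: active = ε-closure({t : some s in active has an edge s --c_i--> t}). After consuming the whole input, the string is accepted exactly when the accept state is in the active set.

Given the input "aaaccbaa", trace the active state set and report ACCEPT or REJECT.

start: ε-closure({0}) = {0,2,10}
'a' @ 1: {3,4}
'a' @ 2: {1,5,6,7,8}  (accept∈set)
'a' @ 3: {1,7,9}  (accept∈set)
'c' @ 4: {}  — dead — no transitions
rest 'cbaa' ignored (set empty)
final: {}; accept 1 not in set

Answer: REJECT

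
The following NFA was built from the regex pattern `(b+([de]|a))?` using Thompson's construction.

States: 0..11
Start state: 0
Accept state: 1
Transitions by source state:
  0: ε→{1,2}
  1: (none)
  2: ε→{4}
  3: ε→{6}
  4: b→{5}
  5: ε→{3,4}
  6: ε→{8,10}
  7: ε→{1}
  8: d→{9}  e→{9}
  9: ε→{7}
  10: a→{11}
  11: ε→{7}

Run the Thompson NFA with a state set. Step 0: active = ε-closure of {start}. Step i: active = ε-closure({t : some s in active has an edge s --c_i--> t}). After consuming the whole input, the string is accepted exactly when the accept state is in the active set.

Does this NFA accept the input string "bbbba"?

Answer: ACCEPT

Trace:
initial (ε-close {0}): {0,1,2,4}
'b' @ 1: {3,4,5,6,8,10}
'b' @ 2: {3,4,5,6,8,10}
'b' @ 3: {3,4,5,6,8,10}
'b' @ 4: {3,4,5,6,8,10}
'a' @ 5: {1,7,11}  [accepting]
final: {1,7,11}; accept 1 in set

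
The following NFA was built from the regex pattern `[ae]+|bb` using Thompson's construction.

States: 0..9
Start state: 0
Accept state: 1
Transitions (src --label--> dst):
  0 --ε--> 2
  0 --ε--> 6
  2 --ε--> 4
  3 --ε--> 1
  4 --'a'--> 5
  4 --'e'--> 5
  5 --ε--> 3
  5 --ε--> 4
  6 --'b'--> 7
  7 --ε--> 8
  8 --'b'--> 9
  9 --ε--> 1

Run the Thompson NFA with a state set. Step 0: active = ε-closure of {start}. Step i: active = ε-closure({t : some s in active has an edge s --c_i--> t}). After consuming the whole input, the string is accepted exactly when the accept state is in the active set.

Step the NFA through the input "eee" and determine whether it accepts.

start: ε-closure({0}) = {0,2,4,6}
'e' @ 1: {1,3,4,5}  (accept∈set)
'e' @ 2: {1,3,4,5}  (accept∈set)
'e' @ 3: {1,3,4,5}  (accept∈set)
after full input: {1,3,4,5}  (accept=1 in)

Answer: ACCEPT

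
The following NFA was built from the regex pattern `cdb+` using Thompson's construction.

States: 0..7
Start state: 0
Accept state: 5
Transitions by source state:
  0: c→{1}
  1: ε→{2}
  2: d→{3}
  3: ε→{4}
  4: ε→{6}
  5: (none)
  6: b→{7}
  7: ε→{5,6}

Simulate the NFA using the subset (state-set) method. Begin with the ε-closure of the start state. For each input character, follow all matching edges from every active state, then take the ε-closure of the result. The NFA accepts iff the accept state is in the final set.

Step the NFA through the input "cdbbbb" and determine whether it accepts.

initial (ε-close {0}): {0}
'c' @ 1: {1,2}
'd' @ 2: {3,4,6}
'b' @ 3: {5,6,7}  [accepting]
'b' @ 4: {5,6,7}  [accepting]
'b' @ 5: {5,6,7}  [accepting]
'b' @ 6: {5,6,7}  [accepting]
end set {5,6,7} — state 5 in

Answer: ACCEPT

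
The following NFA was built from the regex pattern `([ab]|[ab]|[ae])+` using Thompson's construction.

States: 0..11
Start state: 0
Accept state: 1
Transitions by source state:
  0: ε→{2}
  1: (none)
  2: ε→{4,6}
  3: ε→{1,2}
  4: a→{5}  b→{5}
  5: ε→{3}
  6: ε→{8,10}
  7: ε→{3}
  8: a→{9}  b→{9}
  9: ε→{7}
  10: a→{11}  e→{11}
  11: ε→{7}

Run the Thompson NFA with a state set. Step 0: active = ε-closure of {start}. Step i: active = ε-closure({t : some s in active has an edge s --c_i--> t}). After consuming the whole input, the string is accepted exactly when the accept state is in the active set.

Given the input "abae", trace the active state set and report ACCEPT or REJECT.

Answer: ACCEPT

Derivation:
start: ε-closure({0}) = {0,2,4,6,8,10}
'a' @ 1: {1,2,3,4,5,6,7,8,9,10,11}  [accepting]
'b' @ 2: {1,2,3,4,5,6,7,8,9,10}  [accepting]
'a' @ 3: {1,2,3,4,5,6,7,8,9,10,11}  [accepting]
'e' @ 4: {1,2,3,4,6,7,8,10,11}  [accepting]
end set {1,2,3,4,6,7,8,10,11} — state 1 in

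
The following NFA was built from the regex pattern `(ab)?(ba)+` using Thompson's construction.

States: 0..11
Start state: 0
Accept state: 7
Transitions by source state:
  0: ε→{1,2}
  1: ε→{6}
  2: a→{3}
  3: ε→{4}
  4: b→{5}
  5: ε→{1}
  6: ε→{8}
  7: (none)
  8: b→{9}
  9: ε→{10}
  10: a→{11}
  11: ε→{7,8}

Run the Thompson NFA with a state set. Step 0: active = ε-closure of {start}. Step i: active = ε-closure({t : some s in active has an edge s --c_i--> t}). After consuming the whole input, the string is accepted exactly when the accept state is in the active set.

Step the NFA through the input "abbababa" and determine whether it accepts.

start: ε-closure({0}) = {0,1,2,6,8}
'a' @ 1: {3,4}
'b' @ 2: {1,5,6,8}
'b' @ 3: {9,10}
'a' @ 4: {7,8,11}  ✓accept
'b' @ 5: {9,10}
'a' @ 6: {7,8,11}  ✓accept
'b' @ 7: {9,10}
'a' @ 8: {7,8,11}  ✓accept
end set {7,8,11} — state 7 in

Answer: ACCEPT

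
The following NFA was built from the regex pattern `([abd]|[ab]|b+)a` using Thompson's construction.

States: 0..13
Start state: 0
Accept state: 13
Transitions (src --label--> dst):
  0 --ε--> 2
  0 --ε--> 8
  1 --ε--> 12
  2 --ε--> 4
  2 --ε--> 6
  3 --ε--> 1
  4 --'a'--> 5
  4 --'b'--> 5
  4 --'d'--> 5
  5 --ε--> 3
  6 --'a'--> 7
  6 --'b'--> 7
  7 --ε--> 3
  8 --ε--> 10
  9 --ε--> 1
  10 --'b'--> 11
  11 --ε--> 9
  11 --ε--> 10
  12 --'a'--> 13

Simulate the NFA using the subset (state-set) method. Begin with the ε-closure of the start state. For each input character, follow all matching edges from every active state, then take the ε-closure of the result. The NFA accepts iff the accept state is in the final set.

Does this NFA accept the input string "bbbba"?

Answer: ACCEPT

Trace:
start: ε-closure({0}) = {0,2,4,6,8,10}
'b' @ 1: {1,3,5,7,9,10,11,12}
'b' @ 2: {1,9,10,11,12}
'b' @ 3: {1,9,10,11,12}
'b' @ 4: {1,9,10,11,12}
'a' @ 5: {13}  (accept∈set)
after full input: {13}  (accept=13 in)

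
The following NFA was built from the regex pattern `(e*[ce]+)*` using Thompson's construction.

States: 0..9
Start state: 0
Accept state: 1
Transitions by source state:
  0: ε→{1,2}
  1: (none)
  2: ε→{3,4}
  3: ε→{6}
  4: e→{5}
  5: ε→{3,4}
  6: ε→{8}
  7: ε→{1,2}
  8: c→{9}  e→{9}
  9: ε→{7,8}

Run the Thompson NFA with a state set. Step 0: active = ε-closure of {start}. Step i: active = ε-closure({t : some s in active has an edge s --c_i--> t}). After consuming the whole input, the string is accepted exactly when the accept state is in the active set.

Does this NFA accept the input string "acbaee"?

Answer: REJECT

Derivation:
initial (ε-close {0}): {0,1,2,3,4,6,8}
'a' @ 1: {}  — dead — no transitions
rest 'cbaee' ignored (set empty)
end set {} — state 1 not in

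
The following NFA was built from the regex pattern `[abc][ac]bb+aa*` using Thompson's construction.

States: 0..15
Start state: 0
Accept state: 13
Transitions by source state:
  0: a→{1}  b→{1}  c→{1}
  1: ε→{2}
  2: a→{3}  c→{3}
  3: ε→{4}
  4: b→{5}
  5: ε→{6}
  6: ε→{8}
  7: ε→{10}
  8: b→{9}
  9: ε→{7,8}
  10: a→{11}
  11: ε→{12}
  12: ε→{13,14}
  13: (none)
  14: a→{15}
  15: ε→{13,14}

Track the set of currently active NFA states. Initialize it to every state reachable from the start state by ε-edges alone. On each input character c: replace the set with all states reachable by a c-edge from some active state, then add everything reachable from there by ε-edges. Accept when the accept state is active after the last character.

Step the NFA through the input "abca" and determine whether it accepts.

initial (ε-close {0}): {0}
'a' @ 1: {1,2}
'b' @ 2: {}  — dead — no transitions
rest 'ca' ignored (set empty)
end set {} — state 13 not in

Answer: REJECT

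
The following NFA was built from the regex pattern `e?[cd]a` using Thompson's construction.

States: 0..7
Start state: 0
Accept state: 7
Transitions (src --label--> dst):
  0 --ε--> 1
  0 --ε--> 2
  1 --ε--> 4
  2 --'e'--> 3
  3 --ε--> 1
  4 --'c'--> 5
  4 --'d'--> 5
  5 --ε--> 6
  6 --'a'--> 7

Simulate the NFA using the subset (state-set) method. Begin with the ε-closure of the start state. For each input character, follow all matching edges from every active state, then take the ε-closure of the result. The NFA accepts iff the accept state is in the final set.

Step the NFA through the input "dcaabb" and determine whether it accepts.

start: ε-closure({0}) = {0,1,2,4}
'd' @ 1: {5,6}
'c' @ 2: {}  — no active states
rest 'aabb' ignored (set empty)
final: {}; accept 7 not in set

Answer: REJECT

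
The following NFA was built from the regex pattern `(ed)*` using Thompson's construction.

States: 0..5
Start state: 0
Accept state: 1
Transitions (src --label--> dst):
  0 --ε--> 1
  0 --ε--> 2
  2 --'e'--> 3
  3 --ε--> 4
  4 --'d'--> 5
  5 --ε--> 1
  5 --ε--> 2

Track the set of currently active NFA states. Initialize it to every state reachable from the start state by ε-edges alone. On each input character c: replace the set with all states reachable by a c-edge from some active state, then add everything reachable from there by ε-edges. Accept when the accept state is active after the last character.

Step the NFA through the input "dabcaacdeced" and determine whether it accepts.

initial (ε-close {0}): {0,1,2}
'd' @ 1: {}  — state set empty
rest 'abcaacdeced' ignored (set empty)
end set {} — state 1 not in

Answer: REJECT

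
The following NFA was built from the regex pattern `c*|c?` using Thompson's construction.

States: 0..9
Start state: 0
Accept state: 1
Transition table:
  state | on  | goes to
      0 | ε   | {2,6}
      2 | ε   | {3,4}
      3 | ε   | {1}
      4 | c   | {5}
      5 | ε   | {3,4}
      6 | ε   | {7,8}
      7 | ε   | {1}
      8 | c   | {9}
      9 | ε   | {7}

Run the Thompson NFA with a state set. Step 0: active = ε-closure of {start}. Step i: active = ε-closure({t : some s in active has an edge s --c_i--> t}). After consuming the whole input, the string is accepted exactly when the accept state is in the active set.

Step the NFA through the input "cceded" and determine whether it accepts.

initial (ε-close {0}): {0,1,2,3,4,6,7,8}
'c' @ 1: {1,3,4,5,7,9}  [accepting]
'c' @ 2: {1,3,4,5}  [accepting]
'e' @ 3: {}  — no active states
rest 'ded' ignored (set empty)
after full input: {}  (accept=1 not in)

Answer: REJECT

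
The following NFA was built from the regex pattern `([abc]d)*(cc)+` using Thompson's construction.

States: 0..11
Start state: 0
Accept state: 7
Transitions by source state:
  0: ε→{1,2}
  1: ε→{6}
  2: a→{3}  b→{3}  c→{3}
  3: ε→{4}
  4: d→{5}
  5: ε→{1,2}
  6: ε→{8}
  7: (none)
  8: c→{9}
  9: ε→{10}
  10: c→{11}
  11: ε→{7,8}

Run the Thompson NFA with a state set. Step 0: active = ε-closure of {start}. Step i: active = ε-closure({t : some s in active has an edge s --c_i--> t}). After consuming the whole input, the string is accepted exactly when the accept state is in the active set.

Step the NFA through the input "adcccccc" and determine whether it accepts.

Answer: ACCEPT

Derivation:
initial (ε-close {0}): {0,1,2,6,8}
'a' @ 1: {3,4}
'd' @ 2: {1,2,5,6,8}
'c' @ 3: {3,4,9,10}
'c' @ 4: {7,8,11}  [accepting]
'c' @ 5: {9,10}
'c' @ 6: {7,8,11}  [accepting]
'c' @ 7: {9,10}
'c' @ 8: {7,8,11}  [accepting]
after full input: {7,8,11}  (accept=7 in)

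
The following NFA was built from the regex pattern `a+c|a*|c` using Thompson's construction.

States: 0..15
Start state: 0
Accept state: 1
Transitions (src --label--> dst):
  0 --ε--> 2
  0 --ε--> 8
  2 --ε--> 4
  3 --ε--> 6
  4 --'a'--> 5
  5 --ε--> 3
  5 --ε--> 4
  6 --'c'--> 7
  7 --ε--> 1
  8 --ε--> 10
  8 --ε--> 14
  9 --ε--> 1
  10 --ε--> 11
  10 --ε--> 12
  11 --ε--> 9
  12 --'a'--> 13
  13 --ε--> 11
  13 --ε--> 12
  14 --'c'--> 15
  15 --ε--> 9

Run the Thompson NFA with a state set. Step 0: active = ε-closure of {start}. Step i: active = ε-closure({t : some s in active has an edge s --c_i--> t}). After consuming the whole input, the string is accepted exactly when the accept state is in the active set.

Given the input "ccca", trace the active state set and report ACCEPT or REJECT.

S₀ = ε-closure({0}) = {0,1,2,4,8,9,10,11,12,14}
'c' @ 1: {1,9,15}  (accept∈set)
'c' @ 2: {}  — state set empty
rest 'ca' ignored (set empty)
end set {} — state 1 not in

Answer: REJECT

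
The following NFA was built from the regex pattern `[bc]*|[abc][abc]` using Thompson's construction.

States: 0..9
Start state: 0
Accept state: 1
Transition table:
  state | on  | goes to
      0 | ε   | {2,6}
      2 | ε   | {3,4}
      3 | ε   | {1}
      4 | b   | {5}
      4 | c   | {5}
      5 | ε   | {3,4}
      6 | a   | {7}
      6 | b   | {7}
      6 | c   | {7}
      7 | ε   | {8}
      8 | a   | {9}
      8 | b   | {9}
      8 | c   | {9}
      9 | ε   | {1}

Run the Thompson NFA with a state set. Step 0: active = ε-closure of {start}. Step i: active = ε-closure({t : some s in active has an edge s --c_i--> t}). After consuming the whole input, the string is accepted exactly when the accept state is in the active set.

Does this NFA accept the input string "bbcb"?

Answer: ACCEPT

Derivation:
initial (ε-close {0}): {0,1,2,3,4,6}
'b' @ 1: {1,3,4,5,7,8}  [accepting]
'b' @ 2: {1,3,4,5,9}  [accepting]
'c' @ 3: {1,3,4,5}  [accepting]
'b' @ 4: {1,3,4,5}  [accepting]
final: {1,3,4,5}; accept 1 in set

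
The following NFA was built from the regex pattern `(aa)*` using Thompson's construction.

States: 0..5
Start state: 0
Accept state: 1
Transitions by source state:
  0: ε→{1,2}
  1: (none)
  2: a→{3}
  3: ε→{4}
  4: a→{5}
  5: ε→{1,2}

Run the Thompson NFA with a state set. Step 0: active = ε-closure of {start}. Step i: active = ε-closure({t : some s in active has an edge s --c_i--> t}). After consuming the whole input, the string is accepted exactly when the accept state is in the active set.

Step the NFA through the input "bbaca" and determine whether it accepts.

Answer: REJECT

Trace:
S₀ = ε-closure({0}) = {0,1,2}
'b' @ 1: {}  — state set empty
rest 'baca' ignored (set empty)
end set {} — state 1 not in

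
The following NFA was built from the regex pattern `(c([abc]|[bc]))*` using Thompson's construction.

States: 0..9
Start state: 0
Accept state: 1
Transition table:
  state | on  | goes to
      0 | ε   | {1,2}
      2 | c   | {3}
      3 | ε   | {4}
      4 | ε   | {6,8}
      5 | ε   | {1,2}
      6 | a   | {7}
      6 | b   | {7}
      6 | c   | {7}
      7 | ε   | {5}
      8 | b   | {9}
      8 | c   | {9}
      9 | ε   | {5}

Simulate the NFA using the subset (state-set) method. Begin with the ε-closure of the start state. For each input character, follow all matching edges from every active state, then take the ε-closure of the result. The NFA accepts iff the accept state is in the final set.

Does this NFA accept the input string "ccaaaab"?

Answer: REJECT

Derivation:
start: ε-closure({0}) = {0,1,2}
'c' @ 1: {3,4,6,8}
'c' @ 2: {1,2,5,7,9}  (accept∈set)
'a' @ 3: {}  — state set empty
rest 'aaab' ignored (set empty)
after full input: {}  (accept=1 not in)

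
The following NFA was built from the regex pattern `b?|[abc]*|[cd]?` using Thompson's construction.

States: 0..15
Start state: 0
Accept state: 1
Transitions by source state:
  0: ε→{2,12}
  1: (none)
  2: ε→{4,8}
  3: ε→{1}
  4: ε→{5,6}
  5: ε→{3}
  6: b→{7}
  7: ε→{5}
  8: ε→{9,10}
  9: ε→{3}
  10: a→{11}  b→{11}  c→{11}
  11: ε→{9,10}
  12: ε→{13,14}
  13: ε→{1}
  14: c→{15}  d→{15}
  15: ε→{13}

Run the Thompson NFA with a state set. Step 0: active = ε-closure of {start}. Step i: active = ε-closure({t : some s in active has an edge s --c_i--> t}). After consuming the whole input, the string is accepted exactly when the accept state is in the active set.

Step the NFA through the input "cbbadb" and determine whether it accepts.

Answer: REJECT

Trace:
start: ε-closure({0}) = {0,1,2,3,4,5,6,8,9,10,12,13,14}
'c' @ 1: {1,3,9,10,11,13,15}  (accept∈set)
'b' @ 2: {1,3,9,10,11}  (accept∈set)
'b' @ 3: {1,3,9,10,11}  (accept∈set)
'a' @ 4: {1,3,9,10,11}  (accept∈set)
'd' @ 5: {}  — no active states
rest 'b' ignored (set empty)
final: {}; accept 1 not in set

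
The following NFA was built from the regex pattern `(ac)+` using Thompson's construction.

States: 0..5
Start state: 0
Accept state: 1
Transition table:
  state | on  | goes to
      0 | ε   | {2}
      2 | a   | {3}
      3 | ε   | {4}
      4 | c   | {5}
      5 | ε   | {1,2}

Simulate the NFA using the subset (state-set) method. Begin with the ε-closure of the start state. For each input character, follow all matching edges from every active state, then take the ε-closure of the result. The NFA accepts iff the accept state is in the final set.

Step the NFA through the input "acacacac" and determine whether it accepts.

initial (ε-close {0}): {0,2}
'a' @ 1: {3,4}
'c' @ 2: {1,2,5}  (accept∈set)
'a' @ 3: {3,4}
'c' @ 4: {1,2,5}  (accept∈set)
'a' @ 5: {3,4}
'c' @ 6: {1,2,5}  (accept∈set)
'a' @ 7: {3,4}
'c' @ 8: {1,2,5}  (accept∈set)
final: {1,2,5}; accept 1 in set

Answer: ACCEPT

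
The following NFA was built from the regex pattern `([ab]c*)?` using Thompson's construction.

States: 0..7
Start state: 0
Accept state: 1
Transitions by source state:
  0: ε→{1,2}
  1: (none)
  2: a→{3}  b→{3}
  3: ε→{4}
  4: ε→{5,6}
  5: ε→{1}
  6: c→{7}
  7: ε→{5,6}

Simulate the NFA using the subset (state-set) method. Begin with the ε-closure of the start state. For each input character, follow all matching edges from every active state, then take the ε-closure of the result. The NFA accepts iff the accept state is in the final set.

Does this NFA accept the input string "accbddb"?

S₀ = ε-closure({0}) = {0,1,2}
'a' @ 1: {1,3,4,5,6}  (accept∈set)
'c' @ 2: {1,5,6,7}  (accept∈set)
'c' @ 3: {1,5,6,7}  (accept∈set)
'b' @ 4: {}  — dead — no transitions
rest 'ddb' ignored (set empty)
final: {}; accept 1 not in set

Answer: REJECT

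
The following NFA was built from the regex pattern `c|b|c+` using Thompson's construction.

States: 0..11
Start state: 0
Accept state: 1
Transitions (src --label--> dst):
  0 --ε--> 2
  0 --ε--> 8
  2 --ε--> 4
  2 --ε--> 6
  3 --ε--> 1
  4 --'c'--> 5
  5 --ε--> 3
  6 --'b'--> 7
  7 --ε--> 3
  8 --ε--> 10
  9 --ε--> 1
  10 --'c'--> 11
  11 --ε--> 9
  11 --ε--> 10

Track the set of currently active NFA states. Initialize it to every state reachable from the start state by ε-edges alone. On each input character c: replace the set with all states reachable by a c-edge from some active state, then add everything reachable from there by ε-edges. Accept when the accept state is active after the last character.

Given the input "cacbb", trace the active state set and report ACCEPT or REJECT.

Answer: REJECT

Derivation:
start: ε-closure({0}) = {0,2,4,6,8,10}
'c' @ 1: {1,3,5,9,10,11}  ✓accept
'a' @ 2: {}  — state set empty
rest 'cbb' ignored (set empty)
end set {} — state 1 not in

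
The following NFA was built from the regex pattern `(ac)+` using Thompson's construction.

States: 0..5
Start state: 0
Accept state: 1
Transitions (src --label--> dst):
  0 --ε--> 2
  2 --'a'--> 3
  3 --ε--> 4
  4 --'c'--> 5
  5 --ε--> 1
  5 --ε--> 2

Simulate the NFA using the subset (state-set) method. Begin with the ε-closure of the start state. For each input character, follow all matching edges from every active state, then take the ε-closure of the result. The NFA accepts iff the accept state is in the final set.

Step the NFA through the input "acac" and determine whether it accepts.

start: ε-closure({0}) = {0,2}
'a' @ 1: {3,4}
'c' @ 2: {1,2,5}  [accepting]
'a' @ 3: {3,4}
'c' @ 4: {1,2,5}  [accepting]
end set {1,2,5} — state 1 in

Answer: ACCEPT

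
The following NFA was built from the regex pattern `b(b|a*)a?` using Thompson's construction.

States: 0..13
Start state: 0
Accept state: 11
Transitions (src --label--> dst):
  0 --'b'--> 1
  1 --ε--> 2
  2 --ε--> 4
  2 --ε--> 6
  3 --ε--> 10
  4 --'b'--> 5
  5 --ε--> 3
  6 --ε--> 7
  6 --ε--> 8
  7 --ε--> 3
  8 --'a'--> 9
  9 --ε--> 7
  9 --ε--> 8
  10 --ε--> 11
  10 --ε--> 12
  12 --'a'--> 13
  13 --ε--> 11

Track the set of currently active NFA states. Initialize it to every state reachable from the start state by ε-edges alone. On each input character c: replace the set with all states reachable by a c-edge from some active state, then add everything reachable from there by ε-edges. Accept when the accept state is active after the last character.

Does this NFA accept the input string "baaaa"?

Answer: ACCEPT

Trace:
initial (ε-close {0}): {0}
'b' @ 1: {1,2,3,4,6,7,8,10,11,12}  (accept∈set)
'a' @ 2: {3,7,8,9,10,11,12,13}  (accept∈set)
'a' @ 3: {3,7,8,9,10,11,12,13}  (accept∈set)
'a' @ 4: {3,7,8,9,10,11,12,13}  (accept∈set)
'a' @ 5: {3,7,8,9,10,11,12,13}  (accept∈set)
final: {3,7,8,9,10,11,12,13}; accept 11 in set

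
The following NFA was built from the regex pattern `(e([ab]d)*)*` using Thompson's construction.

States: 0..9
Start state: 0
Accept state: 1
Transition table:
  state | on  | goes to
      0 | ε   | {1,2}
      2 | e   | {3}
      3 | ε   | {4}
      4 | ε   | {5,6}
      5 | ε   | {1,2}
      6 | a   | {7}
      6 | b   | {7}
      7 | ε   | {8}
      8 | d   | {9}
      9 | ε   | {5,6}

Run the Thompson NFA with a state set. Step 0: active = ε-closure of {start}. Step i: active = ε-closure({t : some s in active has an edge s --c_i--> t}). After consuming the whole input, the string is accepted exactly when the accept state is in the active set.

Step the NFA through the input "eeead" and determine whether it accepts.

Answer: ACCEPT

Derivation:
S₀ = ε-closure({0}) = {0,1,2}
'e' @ 1: {1,2,3,4,5,6}  (accept∈set)
'e' @ 2: {1,2,3,4,5,6}  (accept∈set)
'e' @ 3: {1,2,3,4,5,6}  (accept∈set)
'a' @ 4: {7,8}
'd' @ 5: {1,2,5,6,9}  (accept∈set)
after full input: {1,2,5,6,9}  (accept=1 in)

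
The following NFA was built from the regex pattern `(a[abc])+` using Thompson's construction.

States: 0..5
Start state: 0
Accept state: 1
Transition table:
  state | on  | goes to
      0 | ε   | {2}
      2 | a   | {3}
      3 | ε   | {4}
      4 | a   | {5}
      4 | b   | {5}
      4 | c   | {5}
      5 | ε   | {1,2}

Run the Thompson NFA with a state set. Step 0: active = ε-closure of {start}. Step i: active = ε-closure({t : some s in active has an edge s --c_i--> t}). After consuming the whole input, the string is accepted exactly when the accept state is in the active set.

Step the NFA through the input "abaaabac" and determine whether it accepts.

start: ε-closure({0}) = {0,2}
'a' @ 1: {3,4}
'b' @ 2: {1,2,5}  ✓accept
'a' @ 3: {3,4}
'a' @ 4: {1,2,5}  ✓accept
'a' @ 5: {3,4}
'b' @ 6: {1,2,5}  ✓accept
'a' @ 7: {3,4}
'c' @ 8: {1,2,5}  ✓accept
end set {1,2,5} — state 1 in

Answer: ACCEPT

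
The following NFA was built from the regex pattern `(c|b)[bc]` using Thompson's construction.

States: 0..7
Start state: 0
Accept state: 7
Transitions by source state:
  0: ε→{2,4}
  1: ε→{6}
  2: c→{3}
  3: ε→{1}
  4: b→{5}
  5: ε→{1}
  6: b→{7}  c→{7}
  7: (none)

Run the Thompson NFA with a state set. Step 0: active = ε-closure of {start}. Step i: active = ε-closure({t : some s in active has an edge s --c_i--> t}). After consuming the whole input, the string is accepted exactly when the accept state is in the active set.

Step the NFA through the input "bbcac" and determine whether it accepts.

Answer: REJECT

Steps:
S₀ = ε-closure({0}) = {0,2,4}
'b' @ 1: {1,5,6}
'b' @ 2: {7}  [accepting]
'c' @ 3: {}  — state set empty
rest 'ac' ignored (set empty)
end set {} — state 7 not in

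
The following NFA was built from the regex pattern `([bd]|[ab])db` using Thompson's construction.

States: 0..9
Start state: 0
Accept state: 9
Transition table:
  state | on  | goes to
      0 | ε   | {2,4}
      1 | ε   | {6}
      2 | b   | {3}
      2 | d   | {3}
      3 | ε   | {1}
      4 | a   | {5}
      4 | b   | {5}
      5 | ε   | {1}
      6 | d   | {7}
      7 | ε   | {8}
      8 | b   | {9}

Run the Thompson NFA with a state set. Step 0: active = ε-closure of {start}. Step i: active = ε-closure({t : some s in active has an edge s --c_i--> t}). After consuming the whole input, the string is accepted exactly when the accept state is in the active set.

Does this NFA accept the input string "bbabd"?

Answer: REJECT

Steps:
initial (ε-close {0}): {0,2,4}
'b' @ 1: {1,3,5,6}
'b' @ 2: {}  — dead — no transitions
rest 'abd' ignored (set empty)
final: {}; accept 9 not in set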